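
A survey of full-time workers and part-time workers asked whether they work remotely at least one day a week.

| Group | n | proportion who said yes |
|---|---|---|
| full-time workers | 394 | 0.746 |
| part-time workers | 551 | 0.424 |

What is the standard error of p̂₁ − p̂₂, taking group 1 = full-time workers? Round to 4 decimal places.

SE₁ = √(p̂₁(1−p̂₁)/n₁) = √(0.7460·0.2540/394) = 0.02193; SE₂ = √(0.4240·0.5760/551) = 0.02105.
Independent samples: SE of the difference = √(SE₁² + SE₂²) = √(0.0004809249 + 0.0004431025) = 0.03040.

0.0304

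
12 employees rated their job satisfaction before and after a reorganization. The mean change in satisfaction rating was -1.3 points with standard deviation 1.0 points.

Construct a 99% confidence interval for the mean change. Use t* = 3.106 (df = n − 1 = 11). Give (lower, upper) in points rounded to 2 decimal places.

(-2.20, -0.40)

Paired design: SE = s_d/√n = 1.0/√12 = 0.2887.
t* = 3.106; margin of error = 3.106 × 0.2887 = 0.8967.
-1.3 ± 0.8967 → (-2.20, -0.40).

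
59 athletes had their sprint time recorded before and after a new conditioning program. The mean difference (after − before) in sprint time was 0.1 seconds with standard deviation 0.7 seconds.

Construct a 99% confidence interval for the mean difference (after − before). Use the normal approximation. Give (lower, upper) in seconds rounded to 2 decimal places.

This is a matched-pairs design, so SE = s_d/√n = 0.7/√59 = 0.0911.
Margin = 2.576 × 0.0911 = 0.2347; the interval is 0.1 ± 0.2347 = (-0.13, 0.33).

(-0.13, 0.33)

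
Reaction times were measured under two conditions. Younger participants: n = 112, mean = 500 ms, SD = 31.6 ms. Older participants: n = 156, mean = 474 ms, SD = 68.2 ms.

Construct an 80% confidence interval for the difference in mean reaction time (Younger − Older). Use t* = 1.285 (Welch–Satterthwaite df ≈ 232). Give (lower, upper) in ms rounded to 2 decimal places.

(18.00, 34.00)

Standard errors of each mean: 31.6/√112 = 2.9859 and 68.2/√156 = 5.4604.
SE(x̄₁ − x̄₂) = √(2.9859² + 5.4604²) = 6.2235 for independent samples with unequal variances.
With t* = 1.285, the margin is 1.285 × 6.2235 = 7.9972.
x̄₁ − x̄₂ = 500 − 474 = 26.0000; the interval is 26.0000 ± 7.9972 = (18.00, 34.00).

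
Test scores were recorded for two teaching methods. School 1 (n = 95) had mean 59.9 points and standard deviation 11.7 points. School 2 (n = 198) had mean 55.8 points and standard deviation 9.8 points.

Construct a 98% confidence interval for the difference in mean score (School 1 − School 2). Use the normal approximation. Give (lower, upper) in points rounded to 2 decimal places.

(0.87, 7.33)

Standard errors of each mean: 11.7/√95 = 1.2004 and 9.8/√198 = 0.6965.
SE(x̄₁ − x̄₂) = √(1.2004² + 0.6965²) = 1.3878 for independent samples with unequal variances.
With z* = 2.326, the margin is 2.326 × 1.3878 = 3.2280.
x̄₁ − x̄₂ = 59.9 − 55.8 = 4.1000; the interval is 4.1000 ± 3.2280 = (0.87, 7.33).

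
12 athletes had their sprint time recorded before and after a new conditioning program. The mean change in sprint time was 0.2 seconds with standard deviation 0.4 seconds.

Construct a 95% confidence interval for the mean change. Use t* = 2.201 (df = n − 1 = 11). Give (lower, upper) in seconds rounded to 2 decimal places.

Paired design: SE = s_d/√n = 0.4/√12 = 0.1155.
t* = 2.201; margin of error = 2.201 × 0.1155 = 0.2542.
0.2 ± 0.2542 → (-0.05, 0.45).

(-0.05, 0.45)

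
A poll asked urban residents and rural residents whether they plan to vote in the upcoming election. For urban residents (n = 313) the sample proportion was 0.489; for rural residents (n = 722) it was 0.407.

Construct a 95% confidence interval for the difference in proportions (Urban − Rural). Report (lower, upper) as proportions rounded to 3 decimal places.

The two standard errors are √(0.4890×0.5110/313) = 0.02825 and √(0.4070×0.5930/722) = 0.01828.
Because the samples are independent, SE_diff = √(0.02825² + 0.01828²) = 0.03365.
Using z* = 1.960 for 95%, ME = 1.960 × 0.03365 = 0.06595.
p̂₁ − p̂₂ = 0.0820; interval 0.0820 ± 0.06595 gives (0.016, 0.148).

(0.016, 0.148)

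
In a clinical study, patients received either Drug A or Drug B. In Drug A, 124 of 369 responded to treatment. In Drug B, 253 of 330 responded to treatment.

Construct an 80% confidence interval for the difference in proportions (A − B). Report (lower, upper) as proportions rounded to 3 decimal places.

First, p̂₁ = 124/369 = 0.3360; p̂₂ = 253/330 = 0.7667.
The two standard errors are √(0.3360×0.6640/369) = 0.02459 and √(0.7667×0.2333/330) = 0.02328.
Because the samples are independent, SE_diff = √(0.02459² + 0.02328²) = 0.03386.
Using z* = 1.282 for 80%, ME = 1.282 × 0.03386 = 0.04341.
p̂₁ − p̂₂ = -0.4307; interval -0.4307 ± 0.04341 gives (-0.474, -0.387).

(-0.474, -0.387)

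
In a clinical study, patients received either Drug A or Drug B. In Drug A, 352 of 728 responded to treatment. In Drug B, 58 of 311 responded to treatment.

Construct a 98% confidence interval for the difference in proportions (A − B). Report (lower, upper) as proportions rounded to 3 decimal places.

Sample proportions: 352/728 = 0.4835, 58/311 = 0.1865.
Each SE is √(p̂(1−p̂)/n): √(0.4835·0.5165/728) = 0.01852 and √(0.1865·0.8135/311) = 0.02209.
SE(p̂₁ − p̂₂) = √(SE₁² + SE₂²) = √(0.0003429904 + 0.0004879681) = 0.02883, since the two samples are independent.
At 98% confidence z* = 2.326; margin = 2.326 × 0.02883 = 0.06706.
The difference is 0.4835 − 0.1865 = 0.2970, so the interval is 0.2970 ± 0.06706 = (0.230, 0.364).

(0.230, 0.364)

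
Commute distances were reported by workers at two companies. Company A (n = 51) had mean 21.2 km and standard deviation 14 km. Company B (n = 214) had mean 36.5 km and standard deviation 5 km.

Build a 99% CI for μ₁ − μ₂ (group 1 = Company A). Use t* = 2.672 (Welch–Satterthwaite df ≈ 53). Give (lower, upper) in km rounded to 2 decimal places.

(-20.62, -9.98)

Standard errors of each mean: 14/√51 = 1.9604 and 5/√214 = 0.3418.
SE(x̄₁ − x̄₂) = √(1.9604² + 0.3418²) = 1.9900 for independent samples with unequal variances.
With t* = 2.672, the margin is 2.672 × 1.9900 = 5.3173.
x̄₁ − x̄₂ = 21.2 − 36.5 = -15.3000; the interval is -15.3000 ± 5.3173 = (-20.62, -9.98).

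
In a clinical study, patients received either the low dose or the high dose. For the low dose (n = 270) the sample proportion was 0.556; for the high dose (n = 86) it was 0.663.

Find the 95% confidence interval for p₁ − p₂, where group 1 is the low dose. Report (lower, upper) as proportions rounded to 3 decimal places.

Each SE is √(p̂(1−p̂)/n): √(0.5560·0.4440/270) = 0.03024 and √(0.6630·0.3370/86) = 0.05097.
SE(p̂₁ − p̂₂) = √(SE₁² + SE₂²) = √(0.0009144576 + 0.0025979409) = 0.05927, since the two samples are independent.
At 95% confidence z* = 1.960; margin = 1.960 × 0.05927 = 0.11617.
The difference is 0.5560 − 0.6630 = -0.1070, so the interval is -0.1070 ± 0.11617 = (-0.223, 0.009).

(-0.223, 0.009)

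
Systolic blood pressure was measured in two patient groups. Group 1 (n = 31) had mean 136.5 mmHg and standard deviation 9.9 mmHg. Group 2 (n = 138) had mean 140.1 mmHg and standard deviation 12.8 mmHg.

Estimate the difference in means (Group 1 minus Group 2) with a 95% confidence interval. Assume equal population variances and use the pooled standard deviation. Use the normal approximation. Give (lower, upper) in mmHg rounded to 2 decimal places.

Pooled variance s_p² = [30·9.9² + 137·12.8²] / (31+138−2) = 152.0143, so s_p = 12.3294.
SE_diff = s_p·√(1/n₁ + 1/n₂) = 12.3294·√(1/31 + 1/138) = 2.4506.
z* = 1.960; margin = 1.960 × 2.4506 = 4.8032.
Difference = 136.5 − 140.1 = -3.6000.
-3.6000 ± 4.8032 → (-8.40, 1.20).

(-8.40, 1.20)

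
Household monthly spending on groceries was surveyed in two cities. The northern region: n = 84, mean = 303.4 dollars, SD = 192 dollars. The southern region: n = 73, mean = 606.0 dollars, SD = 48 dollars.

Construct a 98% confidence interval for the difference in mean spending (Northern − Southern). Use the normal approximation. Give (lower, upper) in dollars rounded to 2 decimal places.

Standard errors of each mean: 192/√84 = 20.9489 and 48/√73 = 5.6180.
SE(x̄₁ − x̄₂) = √(20.9489² + 5.6180²) = 21.6891 for independent samples with unequal variances.
With z* = 2.326, the margin is 2.326 × 21.6891 = 50.4488.
x̄₁ − x̄₂ = 303.4 − 606.0 = -302.6000; the interval is -302.6000 ± 50.4488 = (-353.05, -252.15).

(-353.05, -252.15)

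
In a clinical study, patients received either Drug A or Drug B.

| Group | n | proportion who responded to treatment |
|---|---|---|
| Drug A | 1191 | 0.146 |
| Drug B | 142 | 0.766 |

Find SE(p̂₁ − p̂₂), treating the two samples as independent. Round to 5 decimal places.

Each SE is √(p̂(1−p̂)/n): √(0.1460·0.8540/1191) = 0.01023 and √(0.7660·0.2340/142) = 0.03553.
SE(p̂₁ − p̂₂) = √(SE₁² + SE₂²) = √(0.0001046529 + 0.0012623809) = 0.03697, since the two samples are independent.

0.03697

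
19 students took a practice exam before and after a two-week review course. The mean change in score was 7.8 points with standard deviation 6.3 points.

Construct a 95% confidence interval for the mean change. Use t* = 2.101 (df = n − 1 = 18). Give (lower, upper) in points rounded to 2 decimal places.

(4.76, 10.84)

Paired design: SE = s_d/√n = 6.3/√19 = 1.4453.
t* = 2.101; margin of error = 2.101 × 1.4453 = 3.0366.
7.8 ± 3.0366 → (4.76, 10.84).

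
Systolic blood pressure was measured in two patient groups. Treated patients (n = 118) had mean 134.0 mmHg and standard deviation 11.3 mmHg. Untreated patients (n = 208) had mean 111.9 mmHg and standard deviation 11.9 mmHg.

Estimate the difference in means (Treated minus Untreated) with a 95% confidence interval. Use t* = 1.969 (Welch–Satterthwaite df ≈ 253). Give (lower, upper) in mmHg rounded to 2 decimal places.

(19.49, 24.71)

SE₁ = s₁/√n₁ = 11.3/√118 = 1.0402; SE₂ = 11.9/√208 = 0.8251.
Independent samples, unequal variances: SE_diff = √(SE₁² + SE₂²) = √(1.08201604 + 0.68079001) = 1.3277.
t* = 1.969, so margin of error = 1.969 × 1.3277 = 2.6142.
Difference in means = 134.0 − 111.9 = 22.1000.
22.1000 ± 2.6142 → (19.49, 24.71).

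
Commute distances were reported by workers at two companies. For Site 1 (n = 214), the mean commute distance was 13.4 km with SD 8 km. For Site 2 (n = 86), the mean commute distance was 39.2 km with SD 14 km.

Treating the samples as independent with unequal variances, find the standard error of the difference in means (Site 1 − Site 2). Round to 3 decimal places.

SE₁ = s₁/√n₁ = 8/√214 = 0.5469; SE₂ = 14/√86 = 1.5097.
Independent samples, unequal variances: SE_diff = √(SE₁² + SE₂²) = √(0.29909961 + 2.27919409) = 1.6057.

1.606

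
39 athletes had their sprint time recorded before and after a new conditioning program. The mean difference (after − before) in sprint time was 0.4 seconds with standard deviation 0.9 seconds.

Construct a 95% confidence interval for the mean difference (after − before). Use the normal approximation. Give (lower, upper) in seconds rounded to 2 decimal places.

Paired design: SE = s_d/√n = 0.9/√39 = 0.1441.
z* = 1.960; margin of error = 1.960 × 0.1441 = 0.2824.
0.4 ± 0.2824 → (0.12, 0.68).

(0.12, 0.68)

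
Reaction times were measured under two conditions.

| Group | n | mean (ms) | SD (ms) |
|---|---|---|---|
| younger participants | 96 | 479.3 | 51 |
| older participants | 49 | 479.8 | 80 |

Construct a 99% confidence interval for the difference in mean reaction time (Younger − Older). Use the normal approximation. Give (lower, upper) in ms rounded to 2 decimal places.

(-32.85, 31.85)

Per-group SEs: s₁/√n₁ = 51/√96 = 5.2052, s₂/√n₂ = 80/√49 = 11.4286.
Unpooled SE of the difference: √(27.09410704 + 130.61289796) = 12.5581.
Margin of error = z* · SE = 2.576 × 12.5581 = 32.3497.
x̄₁ − x̄₂ = 479.3 − 479.8 = -0.5000.
CI: -0.5000 ± 32.3497 = (-32.85, 31.85).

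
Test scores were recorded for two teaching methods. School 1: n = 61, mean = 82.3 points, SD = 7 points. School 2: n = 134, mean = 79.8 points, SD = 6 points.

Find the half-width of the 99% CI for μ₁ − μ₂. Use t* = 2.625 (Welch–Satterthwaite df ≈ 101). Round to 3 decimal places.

SE₁ = s₁/√n₁ = 7/√61 = 0.8963; SE₂ = 6/√134 = 0.5183.
Independent samples, unequal variances: SE_diff = √(SE₁² + SE₂²) = √(0.80335369 + 0.26863489) = 1.0354.
t* = 2.625, so margin of error = 2.625 × 1.0354 = 2.7179.

2.718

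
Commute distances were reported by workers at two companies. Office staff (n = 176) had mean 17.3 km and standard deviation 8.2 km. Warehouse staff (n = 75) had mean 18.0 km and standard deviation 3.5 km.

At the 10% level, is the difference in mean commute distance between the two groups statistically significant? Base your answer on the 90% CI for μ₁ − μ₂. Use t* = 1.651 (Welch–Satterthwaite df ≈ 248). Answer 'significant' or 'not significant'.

Standard errors of each mean: 8.2/√176 = 0.6181 and 3.5/√75 = 0.4041.
SE(x̄₁ − x̄₂) = √(0.6181² + 0.4041²) = 0.7385 for independent samples with unequal variances.
With t* = 1.651, the margin is 1.651 × 0.7385 = 1.2193.
x̄₁ − x̄₂ = 17.3 − 18.0 = -0.7000; the interval is -0.7000 ± 1.2193 = (-1.9193, 0.5193).
The interval (-1.9193, 0.5193) contains 0, so the difference is not significant.

not significant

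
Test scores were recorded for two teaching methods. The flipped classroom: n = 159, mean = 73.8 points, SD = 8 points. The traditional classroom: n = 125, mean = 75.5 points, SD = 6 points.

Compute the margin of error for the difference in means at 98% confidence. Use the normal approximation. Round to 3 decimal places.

Standard errors of each mean: 8/√159 = 0.6344 and 6/√125 = 0.5367.
SE(x̄₁ − x̄₂) = √(0.6344² + 0.5367²) = 0.8310 for independent samples with unequal variances.
With z* = 2.326, the margin is 2.326 × 0.8310 = 1.9329.

1.933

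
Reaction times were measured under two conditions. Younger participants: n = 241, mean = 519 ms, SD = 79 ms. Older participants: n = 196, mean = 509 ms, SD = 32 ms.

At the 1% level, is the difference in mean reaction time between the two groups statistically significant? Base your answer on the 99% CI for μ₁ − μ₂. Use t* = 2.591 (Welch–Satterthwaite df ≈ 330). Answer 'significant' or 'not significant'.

not significant

Per-group SEs: s₁/√n₁ = 79/√241 = 5.0888, s₂/√n₂ = 32/√196 = 2.2857.
Unpooled SE of the difference: √(25.89588544 + 5.22442449) = 5.5786.
Margin of error = t* · SE = 2.591 × 5.5786 = 14.4542.
x̄₁ − x̄₂ = 519 − 509 = 10.0000.
CI: 10.0000 ± 14.4542 = (-4.4542, 24.4542).
The interval (-4.4542, 24.4542) contains 0, so the difference is not significant.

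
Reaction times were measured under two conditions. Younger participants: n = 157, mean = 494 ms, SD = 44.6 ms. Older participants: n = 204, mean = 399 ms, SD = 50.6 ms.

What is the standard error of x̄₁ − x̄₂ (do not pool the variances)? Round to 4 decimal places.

Standard errors of each mean: 44.6/√157 = 3.5595 and 50.6/√204 = 3.5427.
SE(x̄₁ − x̄₂) = √(3.5595² + 3.5427²) = 5.0220 for independent samples with unequal variances.

5.0220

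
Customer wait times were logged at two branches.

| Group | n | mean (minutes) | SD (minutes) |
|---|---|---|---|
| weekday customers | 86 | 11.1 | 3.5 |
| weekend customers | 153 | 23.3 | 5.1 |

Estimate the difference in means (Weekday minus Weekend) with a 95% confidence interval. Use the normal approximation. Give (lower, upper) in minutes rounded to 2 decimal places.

(-13.30, -11.10)

SE₁ = s₁/√n₁ = 3.5/√86 = 0.3774; SE₂ = 5.1/√153 = 0.4123.
Independent samples, unequal variances: SE_diff = √(SE₁² + SE₂²) = √(0.14243076 + 0.16999129) = 0.5589.
z* = 1.960, so margin of error = 1.960 × 0.5589 = 1.0954.
Difference in means = 11.1 − 23.3 = -12.2000.
-12.2000 ± 1.0954 → (-13.30, -11.10).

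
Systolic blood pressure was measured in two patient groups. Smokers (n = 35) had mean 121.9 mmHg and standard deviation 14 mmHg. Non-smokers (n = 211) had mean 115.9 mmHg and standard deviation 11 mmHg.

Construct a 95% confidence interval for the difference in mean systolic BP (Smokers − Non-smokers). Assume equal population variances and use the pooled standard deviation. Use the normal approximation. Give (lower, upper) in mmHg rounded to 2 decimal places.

Pooled variance s_p² = [34·14² + 210·11²] / (35+211−2) = 131.4508, so s_p = 11.4652.
SE_diff = s_p·√(1/n₁ + 1/n₂) = 11.4652·√(1/35 + 1/211) = 2.0925.
z* = 1.960; margin = 1.960 × 2.0925 = 4.1013.
Difference = 121.9 − 115.9 = 6.0000.
6.0000 ± 4.1013 → (1.90, 10.10).

(1.90, 10.10)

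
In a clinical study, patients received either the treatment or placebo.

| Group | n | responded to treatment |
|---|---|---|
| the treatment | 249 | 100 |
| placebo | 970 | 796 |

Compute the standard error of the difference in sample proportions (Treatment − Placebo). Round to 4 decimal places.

0.0334

First, p̂₁ = 100/249 = 0.4016; p̂₂ = 796/970 = 0.8206.
The two standard errors are √(0.4016×0.5984/249) = 0.03107 and √(0.8206×0.1794/970) = 0.01232.
Because the samples are independent, SE_diff = √(0.03107² + 0.01232²) = 0.03342.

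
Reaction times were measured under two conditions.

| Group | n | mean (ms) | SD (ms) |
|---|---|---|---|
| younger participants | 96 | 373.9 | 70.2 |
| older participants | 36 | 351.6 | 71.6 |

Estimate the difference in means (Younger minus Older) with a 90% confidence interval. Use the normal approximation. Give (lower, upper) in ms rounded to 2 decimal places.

SE₁ = s₁/√n₁ = 70.2/√96 = 7.1648; SE₂ = 71.6/√36 = 11.9333.
Independent samples, unequal variances: SE_diff = √(SE₁² + SE₂²) = √(51.33435904 + 142.40364889) = 13.9190.
z* = 1.645, so margin of error = 1.645 × 13.9190 = 22.8968.
Difference in means = 373.9 − 351.6 = 22.3000.
22.3000 ± 22.8968 → (-0.60, 45.20).

(-0.60, 45.20)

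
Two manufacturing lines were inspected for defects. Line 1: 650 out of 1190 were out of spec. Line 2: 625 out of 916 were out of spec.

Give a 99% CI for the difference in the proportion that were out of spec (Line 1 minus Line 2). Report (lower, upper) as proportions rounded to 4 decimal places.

(-0.1904, -0.0818)

Sample proportions: 650/1190 = 0.5462, 625/916 = 0.6823.
Each SE is √(p̂(1−p̂)/n): √(0.5462·0.4538/1190) = 0.01443 and √(0.6823·0.3177/916) = 0.01538.
SE(p̂₁ − p̂₂) = √(SE₁² + SE₂²) = √(0.0002082249 + 0.0002365444) = 0.02109, since the two samples are independent.
At 99% confidence z* = 2.576; margin = 2.576 × 0.02109 = 0.05433.
The difference is 0.5462 − 0.6823 = -0.1361, so the interval is -0.1361 ± 0.05433 = (-0.1904, -0.0818).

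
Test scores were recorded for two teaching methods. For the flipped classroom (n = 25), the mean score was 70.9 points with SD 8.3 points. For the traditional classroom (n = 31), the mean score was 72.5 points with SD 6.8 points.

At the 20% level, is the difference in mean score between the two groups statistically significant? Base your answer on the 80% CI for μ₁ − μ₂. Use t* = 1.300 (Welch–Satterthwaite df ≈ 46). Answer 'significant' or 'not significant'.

not significant

Standard errors of each mean: 8.3/√25 = 1.6600 and 6.8/√31 = 1.2213.
SE(x̄₁ − x̄₂) = √(1.6600² + 1.2213²) = 2.0609 for independent samples with unequal variances.
With t* = 1.300, the margin is 1.300 × 2.0609 = 2.6792.
x̄₁ − x̄₂ = 70.9 − 72.5 = -1.6000; the interval is -1.6000 ± 2.6792 = (-4.2792, 1.0792).
The interval (-4.2792, 1.0792) contains 0, so the difference is not significant.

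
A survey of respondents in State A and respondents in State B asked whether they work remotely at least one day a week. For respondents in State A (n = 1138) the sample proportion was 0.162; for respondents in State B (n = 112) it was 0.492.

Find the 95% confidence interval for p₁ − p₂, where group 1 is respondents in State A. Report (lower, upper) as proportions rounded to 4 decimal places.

SE₁ = √(p̂₁(1−p̂₁)/n₁) = √(0.1620·0.8380/1138) = 0.01092; SE₂ = √(0.4920·0.5080/112) = 0.04724.
Independent samples: SE of the difference = √(SE₁² + SE₂²) = √(0.0001192464 + 0.0022316176) = 0.04849.
z* for 95% confidence is 1.960, so the margin of error is 1.960 × 0.04849 = 0.09504.
Point estimate p̂₁ − p̂₂ = 0.1620 − 0.4920 = -0.3300.
-0.3300 ± 0.09504 → (-0.4250, -0.2350).

(-0.4250, -0.2350)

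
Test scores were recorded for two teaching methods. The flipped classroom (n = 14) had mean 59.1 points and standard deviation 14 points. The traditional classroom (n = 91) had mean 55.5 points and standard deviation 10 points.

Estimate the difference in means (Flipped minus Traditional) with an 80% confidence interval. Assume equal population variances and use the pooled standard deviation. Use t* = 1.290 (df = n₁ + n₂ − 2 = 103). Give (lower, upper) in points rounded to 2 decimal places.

(-0.32, 7.52)

s_p = √[((n₁−1)s₁² + (n₂−1)s₂²)/(n₁+n₂−2)] = √[(13·14² + 90·10²)/103] = 10.5885.
SE = 10.5885·√(1/14 + 1/91) = 3.0398.
With t* = 1.290, margin = 1.290 × 3.0398 = 3.9213.
x̄₁ − x̄₂ = 59.1 − 55.5 = 3.6000; interval 3.6000 ± 3.9213 = (-0.32, 7.52).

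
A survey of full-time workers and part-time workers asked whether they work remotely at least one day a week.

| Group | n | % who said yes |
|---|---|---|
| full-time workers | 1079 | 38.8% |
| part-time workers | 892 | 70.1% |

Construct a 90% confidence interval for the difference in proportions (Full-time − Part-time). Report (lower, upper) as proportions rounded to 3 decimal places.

(-0.348, -0.278)

Each SE is √(p̂(1−p̂)/n): √(0.3880·0.6120/1079) = 0.01483 and √(0.7010·0.2990/892) = 0.01533.
SE(p̂₁ − p̂₂) = √(SE₁² + SE₂²) = √(0.0002199289 + 0.0002350089) = 0.02133, since the two samples are independent.
At 90% confidence z* = 1.645; margin = 1.645 × 0.02133 = 0.03509.
The difference is 0.3880 − 0.7010 = -0.3130, so the interval is -0.3130 ± 0.03509 = (-0.348, -0.278).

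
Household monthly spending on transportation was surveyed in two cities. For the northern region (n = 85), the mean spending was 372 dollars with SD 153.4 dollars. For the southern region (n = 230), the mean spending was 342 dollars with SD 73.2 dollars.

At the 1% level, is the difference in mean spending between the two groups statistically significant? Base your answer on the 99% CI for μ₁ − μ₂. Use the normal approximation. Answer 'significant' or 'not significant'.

not significant

SE₁ = s₁/√n₁ = 153.4/√85 = 16.6386; SE₂ = 73.2/√230 = 4.8267.
Independent samples, unequal variances: SE_diff = √(SE₁² + SE₂²) = √(276.84300996 + 23.29703289) = 17.3246.
z* = 2.576, so margin of error = 2.576 × 17.3246 = 44.6282.
Difference in means = 372 − 342 = 30.0000.
30.0000 ± 44.6282 → (-14.6282, 74.6282).
The interval (-14.6282, 74.6282) contains 0, so the difference is not significant.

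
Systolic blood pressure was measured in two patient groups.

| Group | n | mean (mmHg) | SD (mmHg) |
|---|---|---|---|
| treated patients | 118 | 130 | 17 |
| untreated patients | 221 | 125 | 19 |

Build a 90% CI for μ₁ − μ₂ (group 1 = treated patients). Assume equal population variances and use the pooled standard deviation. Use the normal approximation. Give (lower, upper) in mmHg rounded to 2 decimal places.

s_p = √[((n₁−1)s₁² + (n₂−1)s₂²)/(n₁+n₂−2)] = √[(117·17² + 220·19²)/337] = 18.3304.
SE = 18.3304·√(1/118 + 1/221) = 2.0899.
With z* = 1.645, margin = 1.645 × 2.0899 = 3.4379.
x̄₁ − x̄₂ = 130 − 125 = 5.0000; interval 5.0000 ± 3.4379 = (1.56, 8.44).

(1.56, 8.44)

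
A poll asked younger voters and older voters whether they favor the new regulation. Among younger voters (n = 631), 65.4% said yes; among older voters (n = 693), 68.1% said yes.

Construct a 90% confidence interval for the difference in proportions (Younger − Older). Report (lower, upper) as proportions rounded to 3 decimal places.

(-0.070, 0.016)

Each SE is √(p̂(1−p̂)/n): √(0.6540·0.3460/631) = 0.01894 and √(0.6810·0.3190/693) = 0.01771.
SE(p̂₁ − p̂₂) = √(SE₁² + SE₂²) = √(0.0003587236 + 0.0003136441) = 0.02593, since the two samples are independent.
At 90% confidence z* = 1.645; margin = 1.645 × 0.02593 = 0.04265.
The difference is 0.6540 − 0.6810 = -0.0270, so the interval is -0.0270 ± 0.04265 = (-0.070, 0.016).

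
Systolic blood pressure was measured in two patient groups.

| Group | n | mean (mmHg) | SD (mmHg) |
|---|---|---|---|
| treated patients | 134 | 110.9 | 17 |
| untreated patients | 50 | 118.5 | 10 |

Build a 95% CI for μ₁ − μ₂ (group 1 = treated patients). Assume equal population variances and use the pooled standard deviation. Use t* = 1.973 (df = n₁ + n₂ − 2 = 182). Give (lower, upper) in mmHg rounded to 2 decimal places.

Pooled variance s_p² = [133·17² + 49·10²] / (134+50−2) = 238.1154, so s_p = 15.4310.
SE_diff = s_p·√(1/n₁ + 1/n₂) = 15.4310·√(1/134 + 1/50) = 2.5572.
t* = 1.973; margin = 1.973 × 2.5572 = 5.0454.
Difference = 110.9 − 118.5 = -7.6000.
-7.6000 ± 5.0454 → (-12.65, -2.55).

(-12.65, -2.55)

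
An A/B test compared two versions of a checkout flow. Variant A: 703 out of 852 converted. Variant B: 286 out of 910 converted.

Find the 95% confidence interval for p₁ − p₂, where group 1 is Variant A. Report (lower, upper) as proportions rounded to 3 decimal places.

(0.471, 0.550)

Sample proportions: 703/852 = 0.8251, 286/910 = 0.3143.
Each SE is √(p̂(1−p̂)/n): √(0.8251·0.1749/852) = 0.01301 and √(0.3143·0.6857/910) = 0.01539.
SE(p̂₁ − p̂₂) = √(SE₁² + SE₂²) = √(0.0001692601 + 0.0002368521) = 0.02015, since the two samples are independent.
At 95% confidence z* = 1.960; margin = 1.960 × 0.02015 = 0.03949.
The difference is 0.8251 − 0.3143 = 0.5108, so the interval is 0.5108 ± 0.03949 = (0.471, 0.550).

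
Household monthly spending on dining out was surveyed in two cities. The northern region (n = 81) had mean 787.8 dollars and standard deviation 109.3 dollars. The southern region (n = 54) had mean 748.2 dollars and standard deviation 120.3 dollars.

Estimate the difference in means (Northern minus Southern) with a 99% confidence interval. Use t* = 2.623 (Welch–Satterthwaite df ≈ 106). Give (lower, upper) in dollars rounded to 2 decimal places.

Per-group SEs: s₁/√n₁ = 109.3/√81 = 12.1444, s₂/√n₂ = 120.3/√54 = 16.3708.
Unpooled SE of the difference: √(147.48645136 + 268.00309264) = 20.3836.
Margin of error = t* · SE = 2.623 × 20.3836 = 53.4662.
x̄₁ − x̄₂ = 787.8 − 748.2 = 39.6000.
CI: 39.6000 ± 53.4662 = (-13.87, 93.07).

(-13.87, 93.07)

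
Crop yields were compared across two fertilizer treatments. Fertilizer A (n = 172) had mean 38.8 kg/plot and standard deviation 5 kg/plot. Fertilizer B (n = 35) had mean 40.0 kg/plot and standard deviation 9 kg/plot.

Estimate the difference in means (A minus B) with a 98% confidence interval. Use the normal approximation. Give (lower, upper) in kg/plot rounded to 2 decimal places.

(-4.85, 2.45)

Per-group SEs: s₁/√n₁ = 5/√172 = 0.3812, s₂/√n₂ = 9/√35 = 1.5213.
Unpooled SE of the difference: √(0.14531344 + 2.31435369) = 1.5683.
Margin of error = z* · SE = 2.326 × 1.5683 = 3.6479.
x̄₁ − x̄₂ = 38.8 − 40.0 = -1.2000.
CI: -1.2000 ± 3.6479 = (-4.85, 2.45).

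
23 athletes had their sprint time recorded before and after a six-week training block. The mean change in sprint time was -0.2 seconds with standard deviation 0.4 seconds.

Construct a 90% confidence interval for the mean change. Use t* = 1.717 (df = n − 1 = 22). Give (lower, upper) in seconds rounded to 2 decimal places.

(-0.34, -0.06)

Paired design: SE = s_d/√n = 0.4/√23 = 0.0834.
t* = 1.717; margin of error = 1.717 × 0.0834 = 0.1432.
-0.2 ± 0.1432 → (-0.34, -0.06).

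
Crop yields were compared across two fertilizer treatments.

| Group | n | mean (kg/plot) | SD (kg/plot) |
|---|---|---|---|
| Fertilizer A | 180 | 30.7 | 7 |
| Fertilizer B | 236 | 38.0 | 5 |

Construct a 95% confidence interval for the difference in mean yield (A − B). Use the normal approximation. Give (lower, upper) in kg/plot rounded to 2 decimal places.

(-8.51, -6.09)

Per-group SEs: s₁/√n₁ = 7/√180 = 0.5217, s₂/√n₂ = 5/√236 = 0.3255.
Unpooled SE of the difference: √(0.27217089 + 0.10595025) = 0.6149.
Margin of error = z* · SE = 1.960 × 0.6149 = 1.2052.
x̄₁ − x̄₂ = 30.7 − 38.0 = -7.3000.
CI: -7.3000 ± 1.2052 = (-8.51, -6.09).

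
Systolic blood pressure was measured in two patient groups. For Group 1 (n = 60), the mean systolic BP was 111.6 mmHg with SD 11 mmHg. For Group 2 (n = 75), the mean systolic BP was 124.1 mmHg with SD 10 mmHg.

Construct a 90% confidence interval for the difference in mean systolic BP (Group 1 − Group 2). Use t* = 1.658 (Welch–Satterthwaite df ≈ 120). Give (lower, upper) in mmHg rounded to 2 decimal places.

(-15.53, -9.47)

Per-group SEs: s₁/√n₁ = 11/√60 = 1.4201, s₂/√n₂ = 10/√75 = 1.1547.
Unpooled SE of the difference: √(2.01668401 + 1.33333209) = 1.8303.
Margin of error = t* · SE = 1.658 × 1.8303 = 3.0346.
x̄₁ − x̄₂ = 111.6 − 124.1 = -12.5000.
CI: -12.5000 ± 3.0346 = (-15.53, -9.47).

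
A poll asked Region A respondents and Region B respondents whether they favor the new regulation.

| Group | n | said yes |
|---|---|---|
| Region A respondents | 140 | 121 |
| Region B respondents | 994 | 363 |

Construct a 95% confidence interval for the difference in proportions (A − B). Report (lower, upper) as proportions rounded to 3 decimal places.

p̂₁ = 121/140 = 0.8643 and p̂₂ = 363/994 = 0.3652.
SE₁ = √(p̂₁(1−p̂₁)/n₁) = √(0.8643·0.1357/140) = 0.02894; SE₂ = √(0.3652·0.6348/994) = 0.01527.
Independent samples: SE of the difference = √(SE₁² + SE₂²) = √(0.0008375236 + 0.0002331729) = 0.03272.
z* for 95% confidence is 1.960, so the margin of error is 1.960 × 0.03272 = 0.06413.
Point estimate p̂₁ − p̂₂ = 0.8643 − 0.3652 = 0.4991.
0.4991 ± 0.06413 → (0.435, 0.563).

(0.435, 0.563)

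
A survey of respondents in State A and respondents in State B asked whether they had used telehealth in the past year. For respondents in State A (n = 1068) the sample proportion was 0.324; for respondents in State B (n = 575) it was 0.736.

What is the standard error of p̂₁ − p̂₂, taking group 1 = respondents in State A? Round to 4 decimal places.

0.0233

Each SE is √(p̂(1−p̂)/n): √(0.3240·0.6760/1068) = 0.01432 and √(0.7360·0.2640/575) = 0.01838.
SE(p̂₁ − p̂₂) = √(SE₁² + SE₂²) = √(0.0002050624 + 0.0003378244) = 0.02330, since the two samples are independent.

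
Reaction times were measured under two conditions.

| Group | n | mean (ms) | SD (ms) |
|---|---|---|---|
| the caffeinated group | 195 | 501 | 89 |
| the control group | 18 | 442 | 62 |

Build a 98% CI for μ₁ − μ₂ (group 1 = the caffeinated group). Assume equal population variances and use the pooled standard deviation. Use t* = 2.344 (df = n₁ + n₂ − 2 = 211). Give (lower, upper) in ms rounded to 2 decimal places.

(8.69, 109.31)

Pooled variance s_p² = [194·89² + 17·62²] / (195+18−2) = 7592.5213, so s_p = 87.1351.
SE_diff = s_p·√(1/n₁ + 1/n₂) = 87.1351·√(1/195 + 1/18) = 21.4649.
t* = 2.344; margin = 2.344 × 21.4649 = 50.3137.
Difference = 501 − 442 = 59.0000.
59.0000 ± 50.3137 → (8.69, 109.31).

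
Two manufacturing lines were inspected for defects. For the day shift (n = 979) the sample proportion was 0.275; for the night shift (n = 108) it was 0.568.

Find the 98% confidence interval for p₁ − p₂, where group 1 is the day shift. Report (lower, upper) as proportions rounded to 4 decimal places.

(-0.4087, -0.1773)

SE₁ = √(p̂₁(1−p̂₁)/n₁) = √(0.2750·0.7250/979) = 0.01427; SE₂ = √(0.5680·0.4320/108) = 0.04767.
Independent samples: SE of the difference = √(SE₁² + SE₂²) = √(0.0002036329 + 0.0022724289) = 0.04976.
z* for 98% confidence is 2.326, so the margin of error is 2.326 × 0.04976 = 0.11574.
Point estimate p̂₁ − p̂₂ = 0.2750 − 0.5680 = -0.2930.
-0.2930 ± 0.11574 → (-0.4087, -0.1773).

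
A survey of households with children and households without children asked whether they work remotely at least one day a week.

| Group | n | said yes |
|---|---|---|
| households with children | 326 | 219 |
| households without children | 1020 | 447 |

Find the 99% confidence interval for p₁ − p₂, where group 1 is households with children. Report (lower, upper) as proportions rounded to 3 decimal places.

(0.156, 0.312)

First, p̂₁ = 219/326 = 0.6718; p̂₂ = 447/1020 = 0.4382.
The two standard errors are √(0.6718×0.3282/326) = 0.02601 and √(0.4382×0.5618/1020) = 0.01554.
Because the samples are independent, SE_diff = √(0.02601² + 0.01554²) = 0.03030.
Using z* = 2.576 for 99%, ME = 2.576 × 0.03030 = 0.07805.
p̂₁ − p̂₂ = 0.2336; interval 0.2336 ± 0.07805 gives (0.156, 0.312).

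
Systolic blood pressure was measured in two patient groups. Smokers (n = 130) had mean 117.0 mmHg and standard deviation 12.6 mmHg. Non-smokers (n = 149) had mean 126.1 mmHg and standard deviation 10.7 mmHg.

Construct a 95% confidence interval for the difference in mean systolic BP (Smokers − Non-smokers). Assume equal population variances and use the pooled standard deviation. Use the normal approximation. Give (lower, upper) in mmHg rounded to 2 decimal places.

(-11.83, -6.37)

s_p = √[((n₁−1)s₁² + (n₂−1)s₂²)/(n₁+n₂−2)] = √[(129·12.6² + 148·10.7²)/277] = 11.6235.
SE = 11.6235·√(1/130 + 1/149) = 1.3950.
With z* = 1.960, margin = 1.960 × 1.3950 = 2.7342.
x̄₁ − x̄₂ = 117.0 − 126.1 = -9.1000; interval -9.1000 ± 2.7342 = (-11.83, -6.37).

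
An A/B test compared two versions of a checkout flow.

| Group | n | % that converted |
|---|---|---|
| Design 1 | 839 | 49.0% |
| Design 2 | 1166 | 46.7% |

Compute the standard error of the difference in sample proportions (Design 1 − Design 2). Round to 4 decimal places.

Each SE is √(p̂(1−p̂)/n): √(0.4900·0.5100/839) = 0.01726 and √(0.4670·0.5330/1166) = 0.01461.
SE(p̂₁ − p̂₂) = √(SE₁² + SE₂²) = √(0.0002979076 + 0.0002134521) = 0.02261, since the two samples are independent.

0.0226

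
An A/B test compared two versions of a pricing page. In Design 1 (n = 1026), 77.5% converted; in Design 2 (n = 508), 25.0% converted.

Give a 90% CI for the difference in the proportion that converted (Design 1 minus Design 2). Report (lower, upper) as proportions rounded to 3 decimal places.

(0.487, 0.563)

SE₁ = √(p̂₁(1−p̂₁)/n₁) = √(0.7750·0.2250/1026) = 0.01304; SE₂ = √(0.2500·0.7500/508) = 0.01921.
Independent samples: SE of the difference = √(SE₁² + SE₂²) = √(0.0001700416 + 0.0003690241) = 0.02322.
z* for 90% confidence is 1.645, so the margin of error is 1.645 × 0.02322 = 0.03820.
Point estimate p̂₁ − p̂₂ = 0.7750 − 0.2500 = 0.5250.
0.5250 ± 0.03820 → (0.487, 0.563).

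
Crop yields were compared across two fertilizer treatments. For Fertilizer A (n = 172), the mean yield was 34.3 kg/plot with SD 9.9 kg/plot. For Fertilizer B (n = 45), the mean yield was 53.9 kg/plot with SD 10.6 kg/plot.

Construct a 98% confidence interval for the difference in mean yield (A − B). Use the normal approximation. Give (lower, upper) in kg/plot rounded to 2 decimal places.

Per-group SEs: s₁/√n₁ = 9.9/√172 = 0.7549, s₂/√n₂ = 10.6/√45 = 1.5802.
Unpooled SE of the difference: √(0.56987401 + 2.49703204) = 1.7513.
Margin of error = z* · SE = 2.326 × 1.7513 = 4.0735.
x̄₁ − x̄₂ = 34.3 − 53.9 = -19.6000.
CI: -19.6000 ± 4.0735 = (-23.67, -15.53).

(-23.67, -15.53)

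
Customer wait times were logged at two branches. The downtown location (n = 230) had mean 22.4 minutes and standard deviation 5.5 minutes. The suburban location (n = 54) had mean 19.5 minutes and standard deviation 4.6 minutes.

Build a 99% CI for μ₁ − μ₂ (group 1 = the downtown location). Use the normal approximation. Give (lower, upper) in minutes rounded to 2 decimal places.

(1.04, 4.76)

Standard errors of each mean: 5.5/√230 = 0.3627 and 4.6/√54 = 0.6260.
SE(x̄₁ − x̄₂) = √(0.3627² + 0.6260²) = 0.7235 for independent samples with unequal variances.
With z* = 2.576, the margin is 2.576 × 0.7235 = 1.8637.
x̄₁ − x̄₂ = 22.4 − 19.5 = 2.9000; the interval is 2.9000 ± 1.8637 = (1.04, 4.76).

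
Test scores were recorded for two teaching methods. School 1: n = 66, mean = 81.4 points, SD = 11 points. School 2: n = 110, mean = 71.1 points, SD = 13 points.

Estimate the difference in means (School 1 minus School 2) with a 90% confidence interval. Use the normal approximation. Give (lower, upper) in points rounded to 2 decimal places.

(7.28, 13.32)

Per-group SEs: s₁/√n₁ = 11/√66 = 1.3540, s₂/√n₂ = 13/√110 = 1.2395.
Unpooled SE of the difference: √(1.833316 + 1.53636025) = 1.8357.
Margin of error = z* · SE = 1.645 × 1.8357 = 3.0197.
x̄₁ − x̄₂ = 81.4 − 71.1 = 10.3000.
CI: 10.3000 ± 3.0197 = (7.28, 13.32).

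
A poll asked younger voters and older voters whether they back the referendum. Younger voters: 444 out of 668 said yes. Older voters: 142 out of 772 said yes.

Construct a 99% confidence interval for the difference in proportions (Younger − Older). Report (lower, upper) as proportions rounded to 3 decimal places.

First, p̂₁ = 444/668 = 0.6647; p̂₂ = 142/772 = 0.1839.
The two standard errors are √(0.6647×0.3353/668) = 0.01827 and √(0.1839×0.8161/772) = 0.01394.
Because the samples are independent, SE_diff = √(0.01827² + 0.01394²) = 0.02298.
Using z* = 2.576 for 99%, ME = 2.576 × 0.02298 = 0.05920.
p̂₁ − p̂₂ = 0.4808; interval 0.4808 ± 0.05920 gives (0.422, 0.540).

(0.422, 0.540)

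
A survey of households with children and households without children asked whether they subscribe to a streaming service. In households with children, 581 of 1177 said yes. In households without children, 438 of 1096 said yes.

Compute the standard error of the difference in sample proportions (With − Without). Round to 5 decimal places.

Sample proportions: 581/1177 = 0.4936, 438/1096 = 0.3996.
Each SE is √(p̂(1−p̂)/n): √(0.4936·0.5064/1177) = 0.01457 and √(0.3996·0.6004/1096) = 0.01480.
SE(p̂₁ − p̂₂) = √(SE₁² + SE₂²) = √(0.0002122849 + 0.00021904) = 0.02077, since the two samples are independent.

0.02077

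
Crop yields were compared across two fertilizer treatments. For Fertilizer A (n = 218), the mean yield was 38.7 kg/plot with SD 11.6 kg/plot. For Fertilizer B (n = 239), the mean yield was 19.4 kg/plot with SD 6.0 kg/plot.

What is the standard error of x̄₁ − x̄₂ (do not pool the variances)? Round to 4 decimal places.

Per-group SEs: s₁/√n₁ = 11.6/√218 = 0.7857, s₂/√n₂ = 6.0/√239 = 0.3881.
Unpooled SE of the difference: √(0.61732449 + 0.15062161) = 0.8763.

0.8763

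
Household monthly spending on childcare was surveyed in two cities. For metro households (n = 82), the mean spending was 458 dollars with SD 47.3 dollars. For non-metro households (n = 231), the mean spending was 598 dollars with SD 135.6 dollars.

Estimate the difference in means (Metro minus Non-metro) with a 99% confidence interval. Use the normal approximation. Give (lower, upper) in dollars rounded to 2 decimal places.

(-166.63, -113.37)

SE₁ = s₁/√n₁ = 47.3/√82 = 5.2234; SE₂ = 135.6/√231 = 8.9218.
Independent samples, unequal variances: SE_diff = √(SE₁² + SE₂²) = √(27.28390756 + 79.59851524) = 10.3384.
z* = 2.576, so margin of error = 2.576 × 10.3384 = 26.6317.
Difference in means = 458 − 598 = -140.0000.
-140.0000 ± 26.6317 → (-166.63, -113.37).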